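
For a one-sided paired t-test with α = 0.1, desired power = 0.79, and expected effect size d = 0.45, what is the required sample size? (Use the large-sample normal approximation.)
n = 22 pairs

Sample size formula (paired t-test, normal approximation):
n = ((z_α + z_β) / d)²

z_α = 1.282 (for α = 0.1, one-sided)
z_β = 0.806 (for power = 0.79)
d = 0.45

n = ((1.282 + 0.806) / 0.45)²
n = (4.640)²
n ≈ 21.53
Round up to the next whole number: n = 22 pairs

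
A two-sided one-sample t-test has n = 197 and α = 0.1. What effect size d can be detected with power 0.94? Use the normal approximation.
d ≈ 0.23

Minimum detectable effect (one-sample t-test, normal approximation):
d = (z_{α/2} + z_β) / √n
d = (1.645 + 1.555) / √197
d = 3.200 / 14.036
d ≈ 0.23

By Cohen's convention (0.2 small / 0.5 medium / 0.8 large): small effect.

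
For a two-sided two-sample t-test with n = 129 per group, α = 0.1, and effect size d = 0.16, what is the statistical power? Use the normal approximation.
Power ≈ 0.36

Power calculation (two-sample t-test, normal approximation):
z_β = d · √(n/2) - z_{α/2}
z_β = 0.16 · √(129/2) - 1.645
z_β = 0.16 · 8.031 - 1.645
z_β = -0.360

Power = Φ(z_β) = Φ(-0.360) ≈ 0.359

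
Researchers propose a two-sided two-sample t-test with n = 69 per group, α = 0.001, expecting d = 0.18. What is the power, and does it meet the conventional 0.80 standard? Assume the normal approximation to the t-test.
Power ≈ 0.01; the study is underpowered (power < 0.80)

Power calculation (two-sample t-test, normal approximation):
z_β = d · √(n/2) - z_{α/2}
z_β = 0.18 · √(69/2) - 3.291
z_β = 0.18 · 5.874 - 3.291
z_β = -2.233

Power = Φ(z_β) = Φ(-2.233) ≈ 0.013

Effect size d = 0.18 is very small by Cohen's convention (0.2/0.5/0.8).

Threshold: power ≥ 0.80 is conventionally adequate.
Power ≈ 0.01 → the study is underpowered (power < 0.80).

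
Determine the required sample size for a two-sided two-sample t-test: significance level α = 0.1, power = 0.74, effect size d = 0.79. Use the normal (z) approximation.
n = 17 per group

Sample size formula (two-sample t-test, normal approximation):
n = 2 · ((z_{α/2} + z_β) / d)²

z_{α/2} = 1.645 (for α = 0.1, two-sided)
z_β = 0.643 (for power = 0.74)
d = 0.79

n = 2 · ((1.645 + 0.643) / 0.79)²
n = 2 · (2.896)²
n ≈ 16.77
Round up to the next whole number: n = 17 per group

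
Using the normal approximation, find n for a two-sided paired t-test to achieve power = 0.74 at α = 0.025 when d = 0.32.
n = 82 pairs

Sample size formula (paired t-test, normal approximation):
n = ((z_{α/2} + z_β) / d)²

z_{α/2} = 2.241 (for α = 0.025, two-sided)
z_β = 0.643 (for power = 0.74)
d = 0.32

n = ((2.241 + 0.643) / 0.32)²
n = (9.013)²
n ≈ 81.23
Round up to the next whole number: n = 82 pairs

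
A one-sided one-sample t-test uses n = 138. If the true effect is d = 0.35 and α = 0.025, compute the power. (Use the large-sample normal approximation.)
Power ≈ 0.98

Power calculation (one-sample t-test, normal approximation):
z_β = d · √n - z_α
z_β = 0.35 · √138 - 1.960
z_β = 0.35 · 11.747 - 1.960
z_β = 2.152

Power = Φ(z_β) = Φ(2.152) ≈ 0.984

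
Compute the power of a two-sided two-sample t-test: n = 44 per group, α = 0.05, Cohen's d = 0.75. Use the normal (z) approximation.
Power ≈ 0.94

Power calculation (two-sample t-test, normal approximation):
z_β = d · √(n/2) - z_{α/2}
z_β = 0.75 · √(44/2) - 1.960
z_β = 0.75 · 4.690 - 1.960
z_β = 1.558

Power = Φ(z_β) = Φ(1.558) ≈ 0.940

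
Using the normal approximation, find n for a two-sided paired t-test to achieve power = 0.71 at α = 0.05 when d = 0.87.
n = 9 pairs

Sample size formula (paired t-test, normal approximation):
n = ((z_{α/2} + z_β) / d)²

z_{α/2} = 1.960 (for α = 0.05, two-sided)
z_β = 0.553 (for power = 0.71)
d = 0.87

n = ((1.960 + 0.553) / 0.87)²
n = (2.889)²
n ≈ 8.35
Round up to the next whole number: n = 9 pairs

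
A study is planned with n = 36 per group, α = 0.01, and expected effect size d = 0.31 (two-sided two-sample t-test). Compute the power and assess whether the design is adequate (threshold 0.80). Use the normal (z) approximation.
Power ≈ 0.10; the study is underpowered (power < 0.80)

Power calculation (two-sample t-test, normal approximation):
z_β = d · √(n/2) - z_{α/2}
z_β = 0.31 · √(36/2) - 2.576
z_β = 0.31 · 4.243 - 2.576
z_β = -1.261

Power = Φ(z_β) = Φ(-1.261) ≈ 0.104

Effect size d = 0.31 is small by Cohen's convention (0.2/0.5/0.8).

Threshold: power ≥ 0.80 is conventionally adequate.
Power ≈ 0.10 → the study is underpowered (power < 0.80).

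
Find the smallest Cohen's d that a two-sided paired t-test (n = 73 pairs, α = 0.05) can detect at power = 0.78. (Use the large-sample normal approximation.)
d ≈ 0.32

Minimum detectable effect (paired t-test, normal approximation):
d = (z_{α/2} + z_β) / √n
d = (1.960 + 0.772) / √73
d = 2.732 / 8.544
d ≈ 0.32

By Cohen's convention (0.2 small / 0.5 medium / 0.8 large): small effect.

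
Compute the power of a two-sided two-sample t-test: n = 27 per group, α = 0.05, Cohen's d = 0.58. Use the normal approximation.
Power ≈ 0.57

Power calculation (two-sample t-test, normal approximation):
z_β = d · √(n/2) - z_{α/2}
z_β = 0.58 · √(27/2) - 1.960
z_β = 0.58 · 3.674 - 1.960
z_β = 0.171

Power = Φ(z_β) = Φ(0.171) ≈ 0.568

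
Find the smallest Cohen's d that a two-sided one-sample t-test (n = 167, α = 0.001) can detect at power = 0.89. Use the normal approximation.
d ≈ 0.35

Minimum detectable effect (one-sample t-test, normal approximation):
d = (z_{α/2} + z_β) / √n
d = (3.291 + 1.227) / √167
d = 4.517 / 12.923
d ≈ 0.35

By Cohen's convention (0.2 small / 0.5 medium / 0.8 large): small effect.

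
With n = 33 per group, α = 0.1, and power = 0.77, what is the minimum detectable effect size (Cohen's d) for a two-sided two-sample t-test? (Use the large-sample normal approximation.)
d ≈ 0.59

Minimum detectable effect (two-sample t-test, normal approximation):
d = (z_{α/2} + z_β) / √(n/2)
d = (1.645 + 0.739) / √(33/2)
d = 2.384 / 4.062
d ≈ 0.59

By Cohen's convention (0.2 small / 0.5 medium / 0.8 large): medium effect.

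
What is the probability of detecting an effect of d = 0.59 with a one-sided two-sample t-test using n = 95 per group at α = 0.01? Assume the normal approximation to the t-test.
Power ≈ 0.96

Power calculation (two-sample t-test, normal approximation):
z_β = d · √(n/2) - z_α
z_β = 0.59 · √(95/2) - 2.326
z_β = 0.59 · 6.892 - 2.326
z_β = 1.740

Power = Φ(z_β) = Φ(1.740) ≈ 0.959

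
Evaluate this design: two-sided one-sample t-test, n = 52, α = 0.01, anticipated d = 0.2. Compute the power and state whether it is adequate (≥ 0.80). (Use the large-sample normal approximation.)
Power ≈ 0.13; the study is underpowered (power < 0.80)

Power calculation (one-sample t-test, normal approximation):
z_β = d · √n - z_{α/2}
z_β = 0.2 · √52 - 2.576
z_β = 0.2 · 7.211 - 2.576
z_β = -1.134

Power = Φ(z_β) = Φ(-1.134) ≈ 0.128

Effect size d = 0.2 is small by Cohen's convention (0.2/0.5/0.8).

Threshold: power ≥ 0.80 is conventionally adequate.
Power ≈ 0.13 → the study is underpowered (power < 0.80).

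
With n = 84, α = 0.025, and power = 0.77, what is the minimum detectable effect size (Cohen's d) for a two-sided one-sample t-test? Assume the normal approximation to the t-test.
d ≈ 0.33

Minimum detectable effect (one-sample t-test, normal approximation):
d = (z_{α/2} + z_β) / √n
d = (2.241 + 0.739) / √84
d = 2.980 / 9.165
d ≈ 0.33

By Cohen's convention (0.2 small / 0.5 medium / 0.8 large): small effect.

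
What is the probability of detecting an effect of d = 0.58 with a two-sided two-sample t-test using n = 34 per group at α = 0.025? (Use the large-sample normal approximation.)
Power ≈ 0.56

Power calculation (two-sample t-test, normal approximation):
z_β = d · √(n/2) - z_{α/2}
z_β = 0.58 · √(34/2) - 2.241
z_β = 0.58 · 4.123 - 2.241
z_β = 0.150

Power = Φ(z_β) = Φ(0.150) ≈ 0.560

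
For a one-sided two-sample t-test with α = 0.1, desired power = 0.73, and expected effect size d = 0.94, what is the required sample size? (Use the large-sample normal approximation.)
n = 9 per group

Sample size formula (two-sample t-test, normal approximation):
n = 2 · ((z_α + z_β) / d)²

z_α = 1.282 (for α = 0.1, one-sided)
z_β = 0.613 (for power = 0.73)
d = 0.94

n = 2 · ((1.282 + 0.613) / 0.94)²
n = 2 · (2.016)²
n ≈ 8.13
Round up to the next whole number: n = 9 per group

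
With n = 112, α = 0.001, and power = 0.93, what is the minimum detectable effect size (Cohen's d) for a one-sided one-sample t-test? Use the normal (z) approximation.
d ≈ 0.43

Minimum detectable effect (one-sample t-test, normal approximation):
d = (z_α + z_β) / √n
d = (3.090 + 1.476) / √112
d = 4.566 / 10.583
d ≈ 0.43

By Cohen's convention (0.2 small / 0.5 medium / 0.8 large): small effect.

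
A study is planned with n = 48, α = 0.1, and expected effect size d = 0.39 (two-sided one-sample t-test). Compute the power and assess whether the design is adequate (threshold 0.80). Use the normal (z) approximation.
Power ≈ 0.85; the study is adequately powered (power ≥ 0.80)

Power calculation (one-sample t-test, normal approximation):
z_β = d · √n - z_{α/2}
z_β = 0.39 · √48 - 1.645
z_β = 0.39 · 6.928 - 1.645
z_β = 1.057

Power = Φ(z_β) = Φ(1.057) ≈ 0.855

Effect size d = 0.39 is small by Cohen's convention (0.2/0.5/0.8).

Threshold: power ≥ 0.80 is conventionally adequate.
Power ≈ 0.85 → the study is adequately powered (power ≥ 0.80).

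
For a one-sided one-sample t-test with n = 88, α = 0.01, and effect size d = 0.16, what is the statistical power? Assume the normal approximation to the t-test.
Power ≈ 0.20

Power calculation (one-sample t-test, normal approximation):
z_β = d · √n - z_α
z_β = 0.16 · √88 - 2.326
z_β = 0.16 · 9.381 - 2.326
z_β = -0.825

Power = Φ(z_β) = Φ(-0.825) ≈ 0.205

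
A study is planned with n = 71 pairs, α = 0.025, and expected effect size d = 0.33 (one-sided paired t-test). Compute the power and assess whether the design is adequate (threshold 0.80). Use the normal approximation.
Power ≈ 0.79; the study is underpowered (power < 0.80)

Power calculation (paired t-test, normal approximation):
z_β = d · √n - z_α
z_β = 0.33 · √71 - 1.960
z_β = 0.33 · 8.426 - 1.960
z_β = 0.821

Power = Φ(z_β) = Φ(0.821) ≈ 0.794

Effect size d = 0.33 is small by Cohen's convention (0.2/0.5/0.8).

Threshold: power ≥ 0.80 is conventionally adequate.
Power ≈ 0.79 → the study is underpowered (power < 0.80).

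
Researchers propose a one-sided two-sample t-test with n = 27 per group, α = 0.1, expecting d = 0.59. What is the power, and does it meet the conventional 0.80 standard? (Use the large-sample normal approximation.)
Power ≈ 0.81; the study is adequately powered (power ≥ 0.80)

Power calculation (two-sample t-test, normal approximation):
z_β = d · √(n/2) - z_α
z_β = 0.59 · √(27/2) - 1.282
z_β = 0.59 · 3.674 - 1.282
z_β = 0.886

Power = Φ(z_β) = Φ(0.886) ≈ 0.812

Effect size d = 0.59 is medium by Cohen's convention (0.2/0.5/0.8).

Threshold: power ≥ 0.80 is conventionally adequate.
Power ≈ 0.81 → the study is adequately powered (power ≥ 0.80).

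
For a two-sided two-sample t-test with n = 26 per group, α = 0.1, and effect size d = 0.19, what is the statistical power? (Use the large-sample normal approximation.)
Power ≈ 0.17

Power calculation (two-sample t-test, normal approximation):
z_β = d · √(n/2) - z_{α/2}
z_β = 0.19 · √(26/2) - 1.645
z_β = 0.19 · 3.606 - 1.645
z_β = -0.960

Power = Φ(z_β) = Φ(-0.960) ≈ 0.169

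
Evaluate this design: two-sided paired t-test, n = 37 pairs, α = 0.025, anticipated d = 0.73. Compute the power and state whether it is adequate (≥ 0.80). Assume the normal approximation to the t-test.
Power ≈ 0.99; the study is adequately powered (power ≥ 0.80)

Power calculation (paired t-test, normal approximation):
z_β = d · √n - z_{α/2}
z_β = 0.73 · √37 - 2.241
z_β = 0.73 · 6.083 - 2.241
z_β = 2.199

Power = Φ(z_β) = Φ(2.199) ≈ 0.986

Effect size d = 0.73 is medium by Cohen's convention (0.2/0.5/0.8).

Threshold: power ≥ 0.80 is conventionally adequate.
Power ≈ 0.99 → the study is adequately powered (power ≥ 0.80).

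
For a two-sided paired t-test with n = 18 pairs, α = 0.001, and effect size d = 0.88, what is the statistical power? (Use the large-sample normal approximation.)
Power ≈ 0.67

Power calculation (paired t-test, normal approximation):
z_β = d · √n - z_{α/2}
z_β = 0.88 · √18 - 3.291
z_β = 0.88 · 4.243 - 3.291
z_β = 0.443

Power = Φ(z_β) = Φ(0.443) ≈ 0.671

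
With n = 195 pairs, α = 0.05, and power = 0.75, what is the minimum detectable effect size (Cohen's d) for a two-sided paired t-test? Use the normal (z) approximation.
d ≈ 0.19

Minimum detectable effect (paired t-test, normal approximation):
d = (z_{α/2} + z_β) / √n
d = (1.960 + 0.674) / √195
d = 2.634 / 13.964
d ≈ 0.19

By Cohen's convention (0.2 small / 0.5 medium / 0.8 large): very small effect.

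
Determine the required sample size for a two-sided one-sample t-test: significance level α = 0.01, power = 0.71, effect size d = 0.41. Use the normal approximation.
n = 59

Sample size formula (one-sample t-test, normal approximation):
n = ((z_{α/2} + z_β) / d)²

z_{α/2} = 2.576 (for α = 0.01, two-sided)
z_β = 0.553 (for power = 0.71)
d = 0.41

n = ((2.576 + 0.553) / 0.41)²
n = (7.632)²
n ≈ 58.25
Round up to the next whole number: n = 59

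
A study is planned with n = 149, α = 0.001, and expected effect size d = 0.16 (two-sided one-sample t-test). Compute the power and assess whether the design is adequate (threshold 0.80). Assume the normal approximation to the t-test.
Power ≈ 0.09; the study is underpowered (power < 0.80)

Power calculation (one-sample t-test, normal approximation):
z_β = d · √n - z_{α/2}
z_β = 0.16 · √149 - 3.291
z_β = 0.16 · 12.207 - 3.291
z_β = -1.337

Power = Φ(z_β) = Φ(-1.337) ≈ 0.091

Effect size d = 0.16 is very small by Cohen's convention (0.2/0.5/0.8).

Threshold: power ≥ 0.80 is conventionally adequate.
Power ≈ 0.09 → the study is underpowered (power < 0.80).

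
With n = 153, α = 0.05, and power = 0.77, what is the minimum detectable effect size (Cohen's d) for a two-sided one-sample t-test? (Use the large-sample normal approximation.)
d ≈ 0.22

Minimum detectable effect (one-sample t-test, normal approximation):
d = (z_{α/2} + z_β) / √n
d = (1.960 + 0.739) / √153
d = 2.699 / 12.369
d ≈ 0.22

By Cohen's convention (0.2 small / 0.5 medium / 0.8 large): small effect.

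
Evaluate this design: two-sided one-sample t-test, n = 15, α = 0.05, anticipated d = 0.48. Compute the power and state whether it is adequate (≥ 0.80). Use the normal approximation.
Power ≈ 0.46; the study is underpowered (power < 0.80)

Power calculation (one-sample t-test, normal approximation):
z_β = d · √n - z_{α/2}
z_β = 0.48 · √15 - 1.960
z_β = 0.48 · 3.873 - 1.960
z_β = -0.101

Power = Φ(z_β) = Φ(-0.101) ≈ 0.460

Effect size d = 0.48 is small by Cohen's convention (0.2/0.5/0.8).

Threshold: power ≥ 0.80 is conventionally adequate.
Power ≈ 0.46 → the study is underpowered (power < 0.80).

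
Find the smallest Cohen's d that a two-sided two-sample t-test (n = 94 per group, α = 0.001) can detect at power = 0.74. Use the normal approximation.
d ≈ 0.57

Minimum detectable effect (two-sample t-test, normal approximation):
d = (z_{α/2} + z_β) / √(n/2)
d = (3.291 + 0.643) / √(94/2)
d = 3.934 / 6.856
d ≈ 0.57

By Cohen's convention (0.2 small / 0.5 medium / 0.8 large): medium effect.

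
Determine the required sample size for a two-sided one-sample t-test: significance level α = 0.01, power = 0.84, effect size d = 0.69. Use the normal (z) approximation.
n = 27

Sample size formula (one-sample t-test, normal approximation):
n = ((z_{α/2} + z_β) / d)²

z_{α/2} = 2.576 (for α = 0.01, two-sided)
z_β = 0.994 (for power = 0.84)
d = 0.69

n = ((2.576 + 0.994) / 0.69)²
n = (5.174)²
n ≈ 26.77
Round up to the next whole number: n = 27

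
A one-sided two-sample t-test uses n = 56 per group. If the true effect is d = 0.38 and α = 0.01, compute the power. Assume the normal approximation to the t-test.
Power ≈ 0.38

Power calculation (two-sample t-test, normal approximation):
z_β = d · √(n/2) - z_α
z_β = 0.38 · √(56/2) - 2.326
z_β = 0.38 · 5.292 - 2.326
z_β = -0.316

Power = Φ(z_β) = Φ(-0.316) ≈ 0.376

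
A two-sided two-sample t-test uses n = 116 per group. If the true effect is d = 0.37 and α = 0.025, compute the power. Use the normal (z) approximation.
Power ≈ 0.72

Power calculation (two-sample t-test, normal approximation):
z_β = d · √(n/2) - z_{α/2}
z_β = 0.37 · √(116/2) - 2.241
z_β = 0.37 · 7.616 - 2.241
z_β = 0.576

Power = Φ(z_β) = Φ(0.576) ≈ 0.718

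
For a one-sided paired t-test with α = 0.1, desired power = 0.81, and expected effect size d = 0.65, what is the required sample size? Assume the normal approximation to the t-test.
n = 12 pairs

Sample size formula (paired t-test, normal approximation):
n = ((z_α + z_β) / d)²

z_α = 1.282 (for α = 0.1, one-sided)
z_β = 0.878 (for power = 0.81)
d = 0.65

n = ((1.282 + 0.878) / 0.65)²
n = (3.323)²
n ≈ 11.04
Round up to the next whole number: n = 12 pairs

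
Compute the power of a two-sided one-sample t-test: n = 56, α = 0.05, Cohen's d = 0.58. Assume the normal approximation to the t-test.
Power ≈ 0.99

Power calculation (one-sample t-test, normal approximation):
z_β = d · √n - z_{α/2}
z_β = 0.58 · √56 - 1.960
z_β = 0.58 · 7.483 - 1.960
z_β = 2.380

Power = Φ(z_β) = Φ(2.380) ≈ 0.991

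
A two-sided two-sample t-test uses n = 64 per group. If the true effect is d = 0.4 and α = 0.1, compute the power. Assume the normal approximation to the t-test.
Power ≈ 0.73

Power calculation (two-sample t-test, normal approximation):
z_β = d · √(n/2) - z_{α/2}
z_β = 0.4 · √(64/2) - 1.645
z_β = 0.4 · 5.657 - 1.645
z_β = 0.618

Power = Φ(z_β) = Φ(0.618) ≈ 0.732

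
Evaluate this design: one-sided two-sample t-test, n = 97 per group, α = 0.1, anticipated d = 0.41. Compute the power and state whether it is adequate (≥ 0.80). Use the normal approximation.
Power ≈ 0.94; the study is adequately powered (power ≥ 0.80)

Power calculation (two-sample t-test, normal approximation):
z_β = d · √(n/2) - z_α
z_β = 0.41 · √(97/2) - 1.282
z_β = 0.41 · 6.964 - 1.282
z_β = 1.574

Power = Φ(z_β) = Φ(1.574) ≈ 0.942

Effect size d = 0.41 is small by Cohen's convention (0.2/0.5/0.8).

Threshold: power ≥ 0.80 is conventionally adequate.
Power ≈ 0.94 → the study is adequately powered (power ≥ 0.80).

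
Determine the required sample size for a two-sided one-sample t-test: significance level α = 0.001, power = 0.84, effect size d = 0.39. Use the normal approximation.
n = 121

Sample size formula (one-sample t-test, normal approximation):
n = ((z_{α/2} + z_β) / d)²

z_{α/2} = 3.291 (for α = 0.001, two-sided)
z_β = 0.994 (for power = 0.84)
d = 0.39

n = ((3.291 + 0.994) / 0.39)²
n = (10.987)²
n ≈ 120.71
Round up to the next whole number: n = 121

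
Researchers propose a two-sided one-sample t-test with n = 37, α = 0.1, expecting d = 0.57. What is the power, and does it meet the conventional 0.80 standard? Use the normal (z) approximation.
Power ≈ 0.97; the study is adequately powered (power ≥ 0.80)

Power calculation (one-sample t-test, normal approximation):
z_β = d · √n - z_{α/2}
z_β = 0.57 · √37 - 1.645
z_β = 0.57 · 6.083 - 1.645
z_β = 1.822

Power = Φ(z_β) = Φ(1.822) ≈ 0.966

Effect size d = 0.57 is medium by Cohen's convention (0.2/0.5/0.8).

Threshold: power ≥ 0.80 is conventionally adequate.
Power ≈ 0.97 → the study is adequately powered (power ≥ 0.80).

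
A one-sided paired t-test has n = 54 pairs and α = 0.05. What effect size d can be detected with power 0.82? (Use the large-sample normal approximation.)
d ≈ 0.35

Minimum detectable effect (paired t-test, normal approximation):
d = (z_α + z_β) / √n
d = (1.645 + 0.915) / √54
d = 2.560 / 7.348
d ≈ 0.35

By Cohen's convention (0.2 small / 0.5 medium / 0.8 large): small effect.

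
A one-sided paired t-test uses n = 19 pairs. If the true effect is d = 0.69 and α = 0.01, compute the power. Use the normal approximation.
Power ≈ 0.75

Power calculation (paired t-test, normal approximation):
z_β = d · √n - z_α
z_β = 0.69 · √19 - 2.326
z_β = 0.69 · 4.359 - 2.326
z_β = 0.681

Power = Φ(z_β) = Φ(0.681) ≈ 0.752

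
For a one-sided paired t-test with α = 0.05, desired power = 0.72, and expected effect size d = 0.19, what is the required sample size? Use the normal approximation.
n = 138 pairs

Sample size formula (paired t-test, normal approximation):
n = ((z_α + z_β) / d)²

z_α = 1.645 (for α = 0.05, one-sided)
z_β = 0.583 (for power = 0.72)
d = 0.19

n = ((1.645 + 0.583) / 0.19)²
n = (11.726)²
n ≈ 137.50
Round up to the next whole number: n = 138 pairs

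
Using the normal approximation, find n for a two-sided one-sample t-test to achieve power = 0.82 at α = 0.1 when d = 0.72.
n = 13

Sample size formula (one-sample t-test, normal approximation):
n = ((z_{α/2} + z_β) / d)²

z_{α/2} = 1.645 (for α = 0.1, two-sided)
z_β = 0.915 (for power = 0.82)
d = 0.72

n = ((1.645 + 0.915) / 0.72)²
n = (3.556)²
n ≈ 12.65
Round up to the next whole number: n = 13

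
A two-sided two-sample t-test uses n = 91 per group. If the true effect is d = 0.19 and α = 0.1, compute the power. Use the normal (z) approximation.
Power ≈ 0.36

Power calculation (two-sample t-test, normal approximation):
z_β = d · √(n/2) - z_{α/2}
z_β = 0.19 · √(91/2) - 1.645
z_β = 0.19 · 6.745 - 1.645
z_β = -0.363

Power = Φ(z_β) = Φ(-0.363) ≈ 0.358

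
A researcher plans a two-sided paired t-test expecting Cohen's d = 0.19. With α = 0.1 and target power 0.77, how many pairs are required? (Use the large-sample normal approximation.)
n = 158 pairs

Sample size formula (paired t-test, normal approximation):
n = ((z_{α/2} + z_β) / d)²

z_{α/2} = 1.645 (for α = 0.1, two-sided)
z_β = 0.739 (for power = 0.77)
d = 0.19

n = ((1.645 + 0.739) / 0.19)²
n = (12.547)²
n ≈ 157.43
Round up to the next whole number: n = 158 pairs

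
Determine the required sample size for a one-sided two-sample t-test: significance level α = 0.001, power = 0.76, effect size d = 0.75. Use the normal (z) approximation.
n = 52 per group

Sample size formula (two-sample t-test, normal approximation):
n = 2 · ((z_α + z_β) / d)²

z_α = 3.090 (for α = 0.001, one-sided)
z_β = 0.706 (for power = 0.76)
d = 0.75

n = 2 · ((3.090 + 0.706) / 0.75)²
n = 2 · (5.061)²
n ≈ 51.23
Round up to the next whole number: n = 52 per group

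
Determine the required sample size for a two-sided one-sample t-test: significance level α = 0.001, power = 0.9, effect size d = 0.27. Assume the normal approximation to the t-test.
n = 287

Sample size formula (one-sample t-test, normal approximation):
n = ((z_{α/2} + z_β) / d)²

z_{α/2} = 3.291 (for α = 0.001, two-sided)
z_β = 1.282 (for power = 0.9)
d = 0.27

n = ((3.291 + 1.282) / 0.27)²
n = (16.937)²
n ≈ 286.86
Round up to the next whole number: n = 287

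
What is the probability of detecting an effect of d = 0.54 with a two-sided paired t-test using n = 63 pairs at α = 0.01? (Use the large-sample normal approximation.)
Power ≈ 0.96

Power calculation (paired t-test, normal approximation):
z_β = d · √n - z_{α/2}
z_β = 0.54 · √63 - 2.576
z_β = 0.54 · 7.937 - 2.576
z_β = 1.710

Power = Φ(z_β) = Φ(1.710) ≈ 0.956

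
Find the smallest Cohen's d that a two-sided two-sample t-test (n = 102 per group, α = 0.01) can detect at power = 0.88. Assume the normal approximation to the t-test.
d ≈ 0.53

Minimum detectable effect (two-sample t-test, normal approximation):
d = (z_{α/2} + z_β) / √(n/2)
d = (2.576 + 1.175) / √(102/2)
d = 3.751 / 7.141
d ≈ 0.53

By Cohen's convention (0.2 small / 0.5 medium / 0.8 large): medium effect.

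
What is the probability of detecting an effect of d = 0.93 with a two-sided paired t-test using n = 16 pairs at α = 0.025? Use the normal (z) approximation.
Power ≈ 0.93

Power calculation (paired t-test, normal approximation):
z_β = d · √n - z_{α/2}
z_β = 0.93 · √16 - 2.241
z_β = 0.93 · 4.000 - 2.241
z_β = 1.479

Power = Φ(z_β) = Φ(1.479) ≈ 0.930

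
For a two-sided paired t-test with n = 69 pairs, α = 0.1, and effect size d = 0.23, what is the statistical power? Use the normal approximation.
Power ≈ 0.60

Power calculation (paired t-test, normal approximation):
z_β = d · √n - z_{α/2}
z_β = 0.23 · √69 - 1.645
z_β = 0.23 · 8.307 - 1.645
z_β = 0.266

Power = Φ(z_β) = Φ(0.266) ≈ 0.605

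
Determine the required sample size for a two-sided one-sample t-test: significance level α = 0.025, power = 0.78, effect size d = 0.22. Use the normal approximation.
n = 188

Sample size formula (one-sample t-test, normal approximation):
n = ((z_{α/2} + z_β) / d)²

z_{α/2} = 2.241 (for α = 0.025, two-sided)
z_β = 0.772 (for power = 0.78)
d = 0.22

n = ((2.241 + 0.772) / 0.22)²
n = (13.695)²
n ≈ 187.55
Round up to the next whole number: n = 188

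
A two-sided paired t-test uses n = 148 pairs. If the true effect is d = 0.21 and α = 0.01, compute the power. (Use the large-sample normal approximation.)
Power ≈ 0.49

Power calculation (paired t-test, normal approximation):
z_β = d · √n - z_{α/2}
z_β = 0.21 · √148 - 2.576
z_β = 0.21 · 12.166 - 2.576
z_β = -0.021

Power = Φ(z_β) = Φ(-0.021) ≈ 0.492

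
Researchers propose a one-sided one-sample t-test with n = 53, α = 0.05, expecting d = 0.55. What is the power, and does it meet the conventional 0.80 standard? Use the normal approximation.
Power ≈ 0.99; the study is adequately powered (power ≥ 0.80)

Power calculation (one-sample t-test, normal approximation):
z_β = d · √n - z_α
z_β = 0.55 · √53 - 1.645
z_β = 0.55 · 7.280 - 1.645
z_β = 2.359

Power = Φ(z_β) = Φ(2.359) ≈ 0.991

Effect size d = 0.55 is medium by Cohen's convention (0.2/0.5/0.8).

Threshold: power ≥ 0.80 is conventionally adequate.
Power ≈ 0.99 → the study is adequately powered (power ≥ 0.80).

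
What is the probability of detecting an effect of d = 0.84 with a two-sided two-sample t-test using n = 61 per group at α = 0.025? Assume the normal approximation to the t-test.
Power ≈ 0.99

Power calculation (two-sample t-test, normal approximation):
z_β = d · √(n/2) - z_{α/2}
z_β = 0.84 · √(61/2) - 2.241
z_β = 0.84 · 5.523 - 2.241
z_β = 2.398

Power = Φ(z_β) = Φ(2.398) ≈ 0.992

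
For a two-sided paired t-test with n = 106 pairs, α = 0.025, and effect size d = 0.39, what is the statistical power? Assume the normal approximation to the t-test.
Power ≈ 0.96

Power calculation (paired t-test, normal approximation):
z_β = d · √n - z_{α/2}
z_β = 0.39 · √106 - 2.241
z_β = 0.39 · 10.296 - 2.241
z_β = 1.774

Power = Φ(z_β) = Φ(1.774) ≈ 0.962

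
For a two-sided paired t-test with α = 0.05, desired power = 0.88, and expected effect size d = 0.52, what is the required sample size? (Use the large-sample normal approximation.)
n = 37 pairs

Sample size formula (paired t-test, normal approximation):
n = ((z_{α/2} + z_β) / d)²

z_{α/2} = 1.960 (for α = 0.05, two-sided)
z_β = 1.175 (for power = 0.88)
d = 0.52

n = ((1.960 + 1.175) / 0.52)²
n = (6.029)²
n ≈ 36.35
Round up to the next whole number: n = 37 pairs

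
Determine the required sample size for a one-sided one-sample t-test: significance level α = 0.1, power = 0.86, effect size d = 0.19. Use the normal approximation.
n = 155

Sample size formula (one-sample t-test, normal approximation):
n = ((z_α + z_β) / d)²

z_α = 1.282 (for α = 0.1, one-sided)
z_β = 1.080 (for power = 0.86)
d = 0.19

n = ((1.282 + 1.080) / 0.19)²
n = (12.432)²
n ≈ 154.55
Round up to the next whole number: n = 155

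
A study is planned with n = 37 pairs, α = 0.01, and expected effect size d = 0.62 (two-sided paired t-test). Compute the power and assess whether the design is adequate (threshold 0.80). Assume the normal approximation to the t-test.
Power ≈ 0.88; the study is adequately powered (power ≥ 0.80)

Power calculation (paired t-test, normal approximation):
z_β = d · √n - z_{α/2}
z_β = 0.62 · √37 - 2.576
z_β = 0.62 · 6.083 - 2.576
z_β = 1.195

Power = Φ(z_β) = Φ(1.195) ≈ 0.884

Effect size d = 0.62 is medium by Cohen's convention (0.2/0.5/0.8).

Threshold: power ≥ 0.80 is conventionally adequate.
Power ≈ 0.88 → the study is adequately powered (power ≥ 0.80).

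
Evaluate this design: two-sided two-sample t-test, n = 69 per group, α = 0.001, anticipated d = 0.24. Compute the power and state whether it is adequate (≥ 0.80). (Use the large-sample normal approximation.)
Power ≈ 0.03; the study is underpowered (power < 0.80)

Power calculation (two-sample t-test, normal approximation):
z_β = d · √(n/2) - z_{α/2}
z_β = 0.24 · √(69/2) - 3.291
z_β = 0.24 · 5.874 - 3.291
z_β = -1.881

Power = Φ(z_β) = Φ(-1.881) ≈ 0.030

Effect size d = 0.24 is small by Cohen's convention (0.2/0.5/0.8).

Threshold: power ≥ 0.80 is conventionally adequate.
Power ≈ 0.03 → the study is underpowered (power < 0.80).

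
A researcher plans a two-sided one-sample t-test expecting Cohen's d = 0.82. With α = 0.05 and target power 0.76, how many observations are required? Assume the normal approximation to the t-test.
n = 11

Sample size formula (one-sample t-test, normal approximation):
n = ((z_{α/2} + z_β) / d)²

z_{α/2} = 1.960 (for α = 0.05, two-sided)
z_β = 0.706 (for power = 0.76)
d = 0.82

n = ((1.960 + 0.706) / 0.82)²
n = (3.251)²
n ≈ 10.57
Round up to the next whole number: n = 11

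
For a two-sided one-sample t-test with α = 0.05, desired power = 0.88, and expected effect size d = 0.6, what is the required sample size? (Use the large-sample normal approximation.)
n = 28

Sample size formula (one-sample t-test, normal approximation):
n = ((z_{α/2} + z_β) / d)²

z_{α/2} = 1.960 (for α = 0.05, two-sided)
z_β = 1.175 (for power = 0.88)
d = 0.6

n = ((1.960 + 1.175) / 0.6)²
n = (5.225)²
n ≈ 27.30
Round up to the next whole number: n = 28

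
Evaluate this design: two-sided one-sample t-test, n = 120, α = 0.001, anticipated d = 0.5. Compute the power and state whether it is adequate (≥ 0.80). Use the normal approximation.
Power ≈ 0.99; the study is adequately powered (power ≥ 0.80)

Power calculation (one-sample t-test, normal approximation):
z_β = d · √n - z_{α/2}
z_β = 0.5 · √120 - 3.291
z_β = 0.5 · 10.954 - 3.291
z_β = 2.187

Power = Φ(z_β) = Φ(2.187) ≈ 0.986

Effect size d = 0.5 is medium by Cohen's convention (0.2/0.5/0.8).

Threshold: power ≥ 0.80 is conventionally adequate.
Power ≈ 0.99 → the study is adequately powered (power ≥ 0.80).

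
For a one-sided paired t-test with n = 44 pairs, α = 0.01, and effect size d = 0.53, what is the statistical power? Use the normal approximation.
Power ≈ 0.88

Power calculation (paired t-test, normal approximation):
z_β = d · √n - z_α
z_β = 0.53 · √44 - 2.326
z_β = 0.53 · 6.633 - 2.326
z_β = 1.189

Power = Φ(z_β) = Φ(1.189) ≈ 0.883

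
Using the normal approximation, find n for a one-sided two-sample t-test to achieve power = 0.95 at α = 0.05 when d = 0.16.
n = 846 per group

Sample size formula (two-sample t-test, normal approximation):
n = 2 · ((z_α + z_β) / d)²

z_α = 1.645 (for α = 0.05, one-sided)
z_β = 1.645 (for power = 0.95)
d = 0.16

n = 2 · ((1.645 + 1.645) / 0.16)²
n = 2 · (20.563)²
n ≈ 845.67
Round up to the next whole number: n = 846 per group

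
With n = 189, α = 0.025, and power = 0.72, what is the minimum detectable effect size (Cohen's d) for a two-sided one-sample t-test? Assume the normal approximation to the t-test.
d ≈ 0.21

Minimum detectable effect (one-sample t-test, normal approximation):
d = (z_{α/2} + z_β) / √n
d = (2.241 + 0.583) / √189
d = 2.824 / 13.748
d ≈ 0.21

By Cohen's convention (0.2 small / 0.5 medium / 0.8 large): small effect.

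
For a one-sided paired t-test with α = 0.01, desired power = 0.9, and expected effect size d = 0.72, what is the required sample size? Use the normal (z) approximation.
n = 26 pairs

Sample size formula (paired t-test, normal approximation):
n = ((z_α + z_β) / d)²

z_α = 2.326 (for α = 0.01, one-sided)
z_β = 1.282 (for power = 0.9)
d = 0.72

n = ((2.326 + 1.282) / 0.72)²
n = (5.011)²
n ≈ 25.11
Round up to the next whole number: n = 26 pairs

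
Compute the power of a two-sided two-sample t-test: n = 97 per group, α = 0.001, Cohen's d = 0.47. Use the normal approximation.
Power ≈ 0.49

Power calculation (two-sample t-test, normal approximation):
z_β = d · √(n/2) - z_{α/2}
z_β = 0.47 · √(97/2) - 3.291
z_β = 0.47 · 6.964 - 3.291
z_β = -0.017

Power = Φ(z_β) = Φ(-0.017) ≈ 0.493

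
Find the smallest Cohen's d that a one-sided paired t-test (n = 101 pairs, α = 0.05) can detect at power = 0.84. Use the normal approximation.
d ≈ 0.26

Minimum detectable effect (paired t-test, normal approximation):
d = (z_α + z_β) / √n
d = (1.645 + 0.994) / √101
d = 2.639 / 10.050
d ≈ 0.26

By Cohen's convention (0.2 small / 0.5 medium / 0.8 large): small effect.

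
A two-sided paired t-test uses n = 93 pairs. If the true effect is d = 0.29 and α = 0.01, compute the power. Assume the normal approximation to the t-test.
Power ≈ 0.59

Power calculation (paired t-test, normal approximation):
z_β = d · √n - z_{α/2}
z_β = 0.29 · √93 - 2.576
z_β = 0.29 · 9.644 - 2.576
z_β = 0.221

Power = Φ(z_β) = Φ(0.221) ≈ 0.587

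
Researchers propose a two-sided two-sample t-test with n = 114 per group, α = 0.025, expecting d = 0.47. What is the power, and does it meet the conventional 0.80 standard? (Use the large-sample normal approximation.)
Power ≈ 0.90; the study is adequately powered (power ≥ 0.80)

Power calculation (two-sample t-test, normal approximation):
z_β = d · √(n/2) - z_{α/2}
z_β = 0.47 · √(114/2) - 2.241
z_β = 0.47 · 7.550 - 2.241
z_β = 1.307

Power = Φ(z_β) = Φ(1.307) ≈ 0.904

Effect size d = 0.47 is small by Cohen's convention (0.2/0.5/0.8).

Threshold: power ≥ 0.80 is conventionally adequate.
Power ≈ 0.90 → the study is adequately powered (power ≥ 0.80).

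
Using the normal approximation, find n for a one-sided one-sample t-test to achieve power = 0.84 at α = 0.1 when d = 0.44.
n = 27

Sample size formula (one-sample t-test, normal approximation):
n = ((z_α + z_β) / d)²

z_α = 1.282 (for α = 0.1, one-sided)
z_β = 0.994 (for power = 0.84)
d = 0.44

n = ((1.282 + 0.994) / 0.44)²
n = (5.173)²
n ≈ 26.76
Round up to the next whole number: n = 27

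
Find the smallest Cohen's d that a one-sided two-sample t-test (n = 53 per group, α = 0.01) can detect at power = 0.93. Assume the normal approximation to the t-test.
d ≈ 0.74

Minimum detectable effect (two-sample t-test, normal approximation):
d = (z_α + z_β) / √(n/2)
d = (2.326 + 1.476) / √(53/2)
d = 3.802 / 5.148
d ≈ 0.74

By Cohen's convention (0.2 small / 0.5 medium / 0.8 large): medium effect.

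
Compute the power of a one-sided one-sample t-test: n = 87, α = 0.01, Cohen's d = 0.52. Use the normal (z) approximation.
Power ≈ 0.99

Power calculation (one-sample t-test, normal approximation):
z_β = d · √n - z_α
z_β = 0.52 · √87 - 2.326
z_β = 0.52 · 9.327 - 2.326
z_β = 2.524

Power = Φ(z_β) = Φ(2.524) ≈ 0.994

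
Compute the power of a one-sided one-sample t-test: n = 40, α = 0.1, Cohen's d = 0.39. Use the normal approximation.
Power ≈ 0.88

Power calculation (one-sample t-test, normal approximation):
z_β = d · √n - z_α
z_β = 0.39 · √40 - 1.282
z_β = 0.39 · 6.325 - 1.282
z_β = 1.185

Power = Φ(z_β) = Φ(1.185) ≈ 0.882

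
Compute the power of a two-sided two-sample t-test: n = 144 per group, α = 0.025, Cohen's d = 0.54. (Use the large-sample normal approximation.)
Power ≈ 0.99

Power calculation (two-sample t-test, normal approximation):
z_β = d · √(n/2) - z_{α/2}
z_β = 0.54 · √(144/2) - 2.241
z_β = 0.54 · 8.485 - 2.241
z_β = 2.341

Power = Φ(z_β) = Φ(2.341) ≈ 0.990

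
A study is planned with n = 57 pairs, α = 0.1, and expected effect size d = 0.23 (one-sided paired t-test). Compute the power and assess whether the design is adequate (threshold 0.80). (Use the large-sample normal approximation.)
Power ≈ 0.68; the study is underpowered (power < 0.80)

Power calculation (paired t-test, normal approximation):
z_β = d · √n - z_α
z_β = 0.23 · √57 - 1.282
z_β = 0.23 · 7.550 - 1.282
z_β = 0.455

Power = Φ(z_β) = Φ(0.455) ≈ 0.675

Effect size d = 0.23 is small by Cohen's convention (0.2/0.5/0.8).

Threshold: power ≥ 0.80 is conventionally adequate.
Power ≈ 0.68 → the study is underpowered (power < 0.80).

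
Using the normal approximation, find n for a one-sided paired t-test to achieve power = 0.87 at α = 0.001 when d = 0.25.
n = 285 pairs

Sample size formula (paired t-test, normal approximation):
n = ((z_α + z_β) / d)²

z_α = 3.090 (for α = 0.001, one-sided)
z_β = 1.126 (for power = 0.87)
d = 0.25

n = ((3.090 + 1.126) / 0.25)²
n = (16.864)²
n ≈ 284.39
Round up to the next whole number: n = 285 pairs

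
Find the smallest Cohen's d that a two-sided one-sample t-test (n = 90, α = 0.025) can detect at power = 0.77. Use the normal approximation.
d ≈ 0.31

Minimum detectable effect (one-sample t-test, normal approximation):
d = (z_{α/2} + z_β) / √n
d = (2.241 + 0.739) / √90
d = 2.980 / 9.487
d ≈ 0.31

By Cohen's convention (0.2 small / 0.5 medium / 0.8 large): small effect.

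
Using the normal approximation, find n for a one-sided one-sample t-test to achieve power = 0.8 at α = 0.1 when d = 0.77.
n = 8

Sample size formula (one-sample t-test, normal approximation):
n = ((z_α + z_β) / d)²

z_α = 1.282 (for α = 0.1, one-sided)
z_β = 0.842 (for power = 0.8)
d = 0.77

n = ((1.282 + 0.842) / 0.77)²
n = (2.758)²
n ≈ 7.61
Round up to the next whole number: n = 8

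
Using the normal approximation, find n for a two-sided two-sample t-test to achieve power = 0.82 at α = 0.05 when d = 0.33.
n = 152 per group

Sample size formula (two-sample t-test, normal approximation):
n = 2 · ((z_{α/2} + z_β) / d)²

z_{α/2} = 1.960 (for α = 0.05, two-sided)
z_β = 0.915 (for power = 0.82)
d = 0.33

n = 2 · ((1.960 + 0.915) / 0.33)²
n = 2 · (8.712)²
n ≈ 151.80
Round up to the next whole number: n = 152 per group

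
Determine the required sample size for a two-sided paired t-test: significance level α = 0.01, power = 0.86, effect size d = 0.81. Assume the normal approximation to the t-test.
n = 21 pairs

Sample size formula (paired t-test, normal approximation):
n = ((z_{α/2} + z_β) / d)²

z_{α/2} = 2.576 (for α = 0.01, two-sided)
z_β = 1.080 (for power = 0.86)
d = 0.81

n = ((2.576 + 1.080) / 0.81)²
n = (4.514)²
n ≈ 20.38
Round up to the next whole number: n = 21 pairs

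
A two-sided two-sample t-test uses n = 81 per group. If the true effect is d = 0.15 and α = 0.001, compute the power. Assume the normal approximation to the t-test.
Power ≈ 0.01

Power calculation (two-sample t-test, normal approximation):
z_β = d · √(n/2) - z_{α/2}
z_β = 0.15 · √(81/2) - 3.291
z_β = 0.15 · 6.364 - 3.291
z_β = -2.336

Power = Φ(z_β) = Φ(-2.336) ≈ 0.010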